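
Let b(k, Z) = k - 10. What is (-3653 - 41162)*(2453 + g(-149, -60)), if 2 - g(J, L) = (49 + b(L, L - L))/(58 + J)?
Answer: -1430136280/13 ≈ -1.1001e+8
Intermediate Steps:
b(k, Z) = -10 + k
g(J, L) = 2 - (39 + L)/(58 + J) (g(J, L) = 2 - (49 + (-10 + L))/(58 + J) = 2 - (39 + L)/(58 + J))
(-3653 - 41162)*(2453 + g(-149, -60)) = (-3653 - 41162)*(2453 + (77 - 1*(-60) + 2*(-149))/(58 - 149)) = -44815*(2453 + (77 + 60 - 298)/(-91)) = -44815*(2453 - 1/91*(-161)) = -44815*(2453 + 23/13) = -44815*31912/13 = -1430136280/13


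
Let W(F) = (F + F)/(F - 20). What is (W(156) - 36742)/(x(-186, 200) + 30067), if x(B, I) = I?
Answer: -624575/514539 ≈ -1.2139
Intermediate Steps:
W(F) = 2*F/(-20 + F) (W(F) = (2*F)/(-20 + F) = 2*F/(-20 + F))
(W(156) - 36742)/(x(-186, 200) + 30067) = (2*156/(-20 + 156) - 36742)/(200 + 30067) = (2*156/136 - 36742)/30267 = (2*156*(1/136) - 36742)*(1/30267) = (39/17 - 36742)*(1/30267) = -624575/17*1/30267 = -624575/514539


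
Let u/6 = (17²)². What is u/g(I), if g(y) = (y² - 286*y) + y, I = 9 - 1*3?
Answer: -83521/279 ≈ -299.36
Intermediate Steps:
I = 6 (I = 9 - 3 = 6)
g(y) = y² - 285*y
u = 501126 (u = 6*(17²)² = 6*289² = 6*83521 = 501126)
u/g(I) = 501126/((6*(-285 + 6))) = 501126/((6*(-279))) = 501126/(-1674) = 501126*(-1/1674) = -83521/279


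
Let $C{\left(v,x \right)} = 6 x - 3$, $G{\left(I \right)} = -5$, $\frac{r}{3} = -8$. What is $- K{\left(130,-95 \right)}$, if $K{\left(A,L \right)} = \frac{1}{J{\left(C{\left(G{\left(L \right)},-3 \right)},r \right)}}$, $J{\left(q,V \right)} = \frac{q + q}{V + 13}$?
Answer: $- \frac{11}{42} \approx -0.2619$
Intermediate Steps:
$r = -24$ ($r = 3 \left(-8\right) = -24$)
$C{\left(v,x \right)} = -3 + 6 x$
$J{\left(q,V \right)} = \frac{2 q}{13 + V}$
$K{\left(A,L \right)} = \frac{11}{42}$ ($K{\left(A,L \right)} = \frac{1}{2 \left(-3 + 6 \left(-3\right)\right) \frac{1}{13 - 24}} = \frac{1}{2 \left(-3 - 18\right) \frac{1}{-11}} = \frac{1}{2 \left(-21\right) \left(- \frac{1}{11}\right)} = \frac{1}{\frac{42}{11}} = \frac{11}{42}$)
$- K{\left(130,-95 \right)} = \left(-1\right) \frac{11}{42} = - \frac{11}{42}$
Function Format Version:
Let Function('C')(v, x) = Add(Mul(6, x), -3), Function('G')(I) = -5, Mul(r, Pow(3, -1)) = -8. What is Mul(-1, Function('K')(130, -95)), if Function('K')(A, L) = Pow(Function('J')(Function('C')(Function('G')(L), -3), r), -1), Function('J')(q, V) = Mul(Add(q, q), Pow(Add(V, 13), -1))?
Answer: Rational(-11, 42) ≈ -0.26190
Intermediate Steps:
r = -24 (r = Mul(3, -8) = -24)
Function('C')(v, x) = Add(-3, Mul(6, x))
Function('J')(q, V) = Mul(2, q, Pow(Add(13, V), -1)) (Function('J')(q, V) = Mul(Mul(2, q), Pow(Add(13, V), -1)) = Mul(2, q, Pow(Add(13, V), -1)))
Function('K')(A, L) = Rational(11, 42) (Function('K')(A, L) = Pow(Mul(2, Add(-3, Mul(6, -3)), Pow(Add(13, -24), -1)), -1) = Pow(Mul(2, Add(-3, -18), Pow(-11, -1)), -1) = Pow(Mul(2, -21, Rational(-1, 11)), -1) = Pow(Rational(42, 11), -1) = Rational(11, 42))
Mul(-1, Function('K')(130, -95)) = Mul(-1, Rational(11, 42)) = Rational(-11, 42)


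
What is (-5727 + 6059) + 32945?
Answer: 33277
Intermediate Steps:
(-5727 + 6059) + 32945 = 332 + 32945 = 33277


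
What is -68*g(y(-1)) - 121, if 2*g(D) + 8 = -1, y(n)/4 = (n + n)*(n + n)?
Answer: 185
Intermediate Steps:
y(n) = 16*n**2 (y(n) = 4*((n + n)*(n + n)) = 4*((2*n)*(2*n)) = 4*(4*n**2) = 16*n**2)
g(D) = -9/2 (g(D) = -4 + (1/2)*(-1) = -4 - 1/2 = -9/2)
-68*g(y(-1)) - 121 = -68*(-9/2) - 121 = 306 - 121 = 185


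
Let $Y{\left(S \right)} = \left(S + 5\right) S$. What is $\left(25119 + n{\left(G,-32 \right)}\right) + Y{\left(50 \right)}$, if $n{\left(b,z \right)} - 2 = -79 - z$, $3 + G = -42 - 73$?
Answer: $27824$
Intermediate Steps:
$G = -118$ ($G = -3 - 115 = -118$)
$Y{\left(S \right)} = S \left(5 + S\right)$ ($Y{\left(S \right)} = \left(5 + S\right) S = S \left(5 + S\right)$)
$n{\left(b,z \right)} = -77 - z$ ($n{\left(b,z \right)} = 2 - \left(79 + z\right) = -77 - z$)
$\left(25119 + n{\left(G,-32 \right)}\right) + Y{\left(50 \right)} = \left(25119 - 45\right) + 50 \left(5 + 50\right) = \left(25119 + \left(-77 + 32\right)\right) + 50 \cdot 55 = \left(25119 - 45\right) + 2750 = 25074 + 2750 = 27824$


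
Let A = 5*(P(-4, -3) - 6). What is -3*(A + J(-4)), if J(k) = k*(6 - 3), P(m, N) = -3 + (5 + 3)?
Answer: 51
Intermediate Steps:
P(m, N) = 5 (P(m, N) = -3 + 8 = 5)
J(k) = 3*k (J(k) = k*3 = 3*k)
A = -5 (A = 5*(5 - 6) = 5*(-1) = -5)
-3*(A + J(-4)) = -3*(-5 + 3*(-4)) = -3*(-5 - 12) = -3*(-17) = 51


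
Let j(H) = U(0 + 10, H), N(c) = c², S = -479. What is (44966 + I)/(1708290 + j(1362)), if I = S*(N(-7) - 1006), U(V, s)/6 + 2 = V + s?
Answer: 503369/1716510 ≈ 0.29325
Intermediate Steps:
U(V, s) = -12 + 6*V + 6*s (U(V, s) = -12 + 6*(V + s) = -12 + (6*V + 6*s) = -12 + 6*V + 6*s)
j(H) = 48 + 6*H (j(H) = -12 + 6*(0 + 10) + 6*H = -12 + 6*10 + 6*H = -12 + 60 + 6*H = 48 + 6*H)
I = 458403 (I = -479*((-7)² - 1006) = -479*(49 - 1006) = -479*(-957) = 458403)
(44966 + I)/(1708290 + j(1362)) = (44966 + 458403)/(1708290 + (48 + 6*1362)) = 503369/(1708290 + (48 + 8172)) = 503369/(1708290 + 8220) = 503369/1716510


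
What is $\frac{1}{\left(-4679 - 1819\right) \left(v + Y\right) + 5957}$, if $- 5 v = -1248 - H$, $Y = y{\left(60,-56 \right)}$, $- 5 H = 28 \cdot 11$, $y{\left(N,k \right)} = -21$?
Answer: $- \frac{25}{34985761} \approx -7.1458 \cdot 10^{-7}$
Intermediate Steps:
$H = - \frac{308}{5}$ ($H = - \frac{28 \cdot 11}{5} = \left(- \frac{1}{5}\right) 308 = - \frac{308}{5} \approx -61.6$)
$Y = -21$
$v = \frac{5932}{25}$ ($v = - \frac{-1248 - - \frac{308}{5}}{5} = - \frac{-1248 + \frac{308}{5}}{5} = \left(- \frac{1}{5}\right) \left(- \frac{5932}{5}\right) = \frac{5932}{25} \approx 237.28$)
$\frac{1}{\left(-4679 - 1819\right) \left(v + Y\right) + 5957} = \frac{1}{\left(-4679 - 1819\right) \left(\frac{5932}{25} - 21\right) + 5957} = \frac{1}{\left(-6498\right) \frac{5407}{25} + 5957} = \frac{1}{- \frac{35134686}{25} + 5957} = \frac{1}{- \frac{34985761}{25}} = - \frac{25}{34985761}$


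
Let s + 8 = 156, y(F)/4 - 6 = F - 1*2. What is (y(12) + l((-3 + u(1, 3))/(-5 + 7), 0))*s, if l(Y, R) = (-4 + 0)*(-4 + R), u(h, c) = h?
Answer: 11840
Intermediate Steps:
y(F) = 16 + 4*F (y(F) = 24 + 4*(F - 1*2) = 24 + 4*(F - 2) = 24 + 4*(-2 + F) = 24 + (-8 + 4*F) = 16 + 4*F)
l(Y, R) = 16 - 4*R (l(Y, R) = -4*(-4 + R) = 16 - 4*R)
s = 148 (s = -8 + 156 = 148)
(y(12) + l((-3 + u(1, 3))/(-5 + 7), 0))*s = ((16 + 4*12) + (16 - 4*0))*148 = ((16 + 48) + (16 + 0))*148 = (64 + 16)*148 = 80*148 = 11840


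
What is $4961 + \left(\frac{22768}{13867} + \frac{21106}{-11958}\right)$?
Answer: $\frac{411310235494}{82910793} \approx 4960.9$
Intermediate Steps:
$4961 + \left(\frac{22768}{13867} + \frac{21106}{-11958}\right) = 4961 + \left(22768 \cdot \frac{1}{13867} + 21106 \left(- \frac{1}{11958}\right)\right) = 4961 + \left(\frac{22768}{13867} - \frac{10553}{5979}\right) = 4961 - \frac{10208579}{82910793} = \frac{411310235494}{82910793}$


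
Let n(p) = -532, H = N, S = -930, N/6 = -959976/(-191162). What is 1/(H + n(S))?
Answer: -95581/47969164 ≈ -0.0019925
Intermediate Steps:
N = 2879928/95581 (N = 6*(-959976/(-191162)) = 6*(-959976*(-1/191162)) = 6*(479988/95581) = 2879928/95581 ≈ 30.131)
H = 2879928/95581 ≈ 30.131
1/(H + n(S)) = 1/(2879928/95581 - 532) = 1/(-47969164/95581) = -95581/47969164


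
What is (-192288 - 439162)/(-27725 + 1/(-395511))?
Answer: 124872710475/5482771238 ≈ 22.775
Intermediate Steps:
(-192288 - 439162)/(-27725 + 1/(-395511)) = -631450/(-27725 - 1/395511) = -631450/(-10965542476/395511) = -631450*(-395511/10965542476) = 124872710475/5482771238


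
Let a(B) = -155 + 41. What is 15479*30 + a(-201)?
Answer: 464256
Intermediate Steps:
a(B) = -114
15479*30 + a(-201) = 15479*30 - 114 = 464370 - 114 = 464256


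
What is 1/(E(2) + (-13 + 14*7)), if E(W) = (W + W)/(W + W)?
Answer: 1/86 ≈ 0.011628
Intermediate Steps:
E(W) = 1 (E(W) = (2*W)/((2*W)) = (2*W)*(1/(2*W)) = 1)
1/(E(2) + (-13 + 14*7)) = 1/(1 + (-13 + 14*7)) = 1/(1 + (-13 + 98)) = 1/(1 + 85) = 1/86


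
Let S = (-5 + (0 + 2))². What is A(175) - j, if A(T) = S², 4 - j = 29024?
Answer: 29101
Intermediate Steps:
S = 9 (S = (-5 + 2)² = (-3)² = 9)
j = -29020 (j = 4 - 1*29024 = 4 - 29024 = -29020)
A(T) = 81 (A(T) = 9² = 81)
A(175) - j = 81 - 1*(-29020) = 81 + 29020 = 29101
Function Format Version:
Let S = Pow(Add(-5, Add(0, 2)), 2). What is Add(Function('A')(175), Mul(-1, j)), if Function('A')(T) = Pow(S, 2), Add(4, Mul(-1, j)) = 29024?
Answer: 29101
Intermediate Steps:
S = 9 (S = Pow(Add(-5, 2), 2) = Pow(-3, 2) = 9)
j = -29020 (j = Add(4, Mul(-1, 29024)) = Add(4, -29024) = -29020)
Function('A')(T) = 81 (Function('A')(T) = Pow(9, 2) = 81)
Add(Function('A')(175), Mul(-1, j)) = Add(81, Mul(-1, -29020)) = Add(81, 29020) = 29101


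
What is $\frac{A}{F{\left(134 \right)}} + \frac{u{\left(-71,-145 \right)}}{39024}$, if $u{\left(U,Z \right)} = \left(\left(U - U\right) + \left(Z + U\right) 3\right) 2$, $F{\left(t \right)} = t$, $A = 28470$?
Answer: $\frac{3857082}{18157} \approx 212.43$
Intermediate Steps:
$u{\left(U,Z \right)} = 6 U + 6 Z$ ($u{\left(U,Z \right)} = \left(0 + \left(U + Z\right) 3\right) 2 = \left(0 + \left(3 U + 3 Z\right)\right) 2 = \left(3 U + 3 Z\right) 2 = 6 U + 6 Z$)
$\frac{A}{F{\left(134 \right)}} + \frac{u{\left(-71,-145 \right)}}{39024} = \frac{28470}{134} + \frac{6 \left(-71\right) + 6 \left(-145\right)}{39024} = 28470 \cdot \frac{1}{134} + \left(-426 - 870\right) \frac{1}{39024} = \frac{14235}{67} - \frac{9}{271} = \frac{3857082}{18157}$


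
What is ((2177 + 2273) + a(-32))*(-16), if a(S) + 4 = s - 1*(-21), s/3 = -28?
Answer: -70128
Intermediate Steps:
s = -84 (s = 3*(-28) = -84)
a(S) = -67 (a(S) = -4 + (-84 - 1*(-21)) = -4 + (-84 + 21) = -4 - 63 = -67)
((2177 + 2273) + a(-32))*(-16) = ((2177 + 2273) - 67)*(-16) = (4450 - 67)*(-16) = 4383*(-16) = -70128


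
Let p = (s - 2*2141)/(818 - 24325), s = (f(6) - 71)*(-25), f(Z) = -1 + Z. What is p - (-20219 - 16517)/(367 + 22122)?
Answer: 922744200/528648923 ≈ 1.7455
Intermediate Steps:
s = 1650 (s = ((-1 + 6) - 71)*(-25) = (5 - 71)*(-25) = -66*(-25) = 1650)
p = 2632/23507 (p = (1650 - 2*2141)/(818 - 24325) = (1650 - 4282)/(-23507) = -2632*(-1/23507) = 2632/23507 ≈ 0.11197)
p - (-20219 - 16517)/(367 + 22122) = 2632/23507 - (-20219 - 16517)/(367 + 22122) = 2632/23507 - (-36736)/22489 = 2632/23507 - 1*(-36736/22489) = 2632/23507 + 36736/22489 = 922744200/528648923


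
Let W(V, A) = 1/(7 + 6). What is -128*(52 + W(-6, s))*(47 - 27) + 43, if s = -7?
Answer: -1732561/13 ≈ -1.3327e+5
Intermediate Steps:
W(V, A) = 1/13
-128*(52 + W(-6, s))*(47 - 27) + 43 = -128*(52 + 1/13)*(47 - 27) + 43 = -86656*20/13 + 43 = -128*13540/13 + 43 = -1733120/13 + 43 = -1732561/13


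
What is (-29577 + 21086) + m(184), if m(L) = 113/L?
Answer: -1562231/184 ≈ -8490.4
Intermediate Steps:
(-29577 + 21086) + m(184) = (-29577 + 21086) + 113/184 = -8491 + 113*(1/184) = -8491 + 113/184 = -1562231/184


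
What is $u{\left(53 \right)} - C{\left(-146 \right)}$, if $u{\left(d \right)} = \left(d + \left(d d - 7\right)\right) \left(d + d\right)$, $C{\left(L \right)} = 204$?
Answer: $302426$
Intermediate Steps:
$u{\left(d \right)} = 2 d \left(-7 + d + d^{2}\right)$ ($u{\left(d \right)} = \left(d + \left(d^{2} - 7\right)\right) 2 d = \left(d + \left(-7 + d^{2}\right)\right) 2 d = \left(-7 + d + d^{2}\right) 2 d = 2 d \left(-7 + d + d^{2}\right)$)
$u{\left(53 \right)} - C{\left(-146 \right)} = 2 \cdot 53 \left(-7 + 53 + 53^{2}\right) - 204 = 2 \cdot 53 \left(-7 + 53 + 2809\right) - 204 = 2 \cdot 53 \cdot 2855 - 204 = 302630 - 204 = 302426$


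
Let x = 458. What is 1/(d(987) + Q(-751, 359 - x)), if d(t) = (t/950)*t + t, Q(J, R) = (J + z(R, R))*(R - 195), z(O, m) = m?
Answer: 950/239316819 ≈ 3.9696e-6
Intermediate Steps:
Q(J, R) = (-195 + R)*(J + R) (Q(J, R) = (J + R)*(R - 195) = (J + R)*(-195 + R) = (-195 + R)*(J + R))
d(t) = t + t²/950 (d(t) = (t*(1/950))*t + t = (t/950)*t + t = t²/950 + t = t + t²/950)
1/(d(987) + Q(-751, 359 - x)) = 1/((1/950)*987*(950 + 987) + ((359 - 1*458)² - 195*(-751) - 195*(359 - 1*458) - 751*(359 - 1*458))) = 1/((1/950)*987*1937 + ((359 - 458)² + 146445 - 195*(359 - 458) - 751*(359 - 458))) = 1/(1911819/950 + ((-99)² + 146445 - 195*(-99) - 751*(-99))) = 1/(1911819/950 + (9801 + 146445 + 19305 + 74349)) = 1/(1911819/950 + 249900) = 1/(239316819/950) = 950/239316819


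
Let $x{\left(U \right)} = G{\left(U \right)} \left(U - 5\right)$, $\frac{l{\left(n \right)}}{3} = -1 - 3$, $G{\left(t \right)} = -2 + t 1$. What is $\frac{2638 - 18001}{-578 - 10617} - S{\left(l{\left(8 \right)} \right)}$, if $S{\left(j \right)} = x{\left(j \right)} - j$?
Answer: $- \frac{2783387}{11195} \approx -248.63$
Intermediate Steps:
$G{\left(t \right)} = -2 + t$
$l{\left(n \right)} = -12$ ($l{\left(n \right)} = 3 \left(-1 - 3\right) = 3 \left(-4\right) = -12$)
$x{\left(U \right)} = \left(-5 + U\right) \left(-2 + U\right)$ ($x{\left(U \right)} = \left(-2 + U\right) \left(U - 5\right) = \left(-2 + U\right) \left(-5 + U\right) = \left(-5 + U\right) \left(-2 + U\right)$)
$S{\left(j \right)} = - j + \left(-5 + j\right) \left(-2 + j\right)$ ($S{\left(j \right)} = \left(-5 + j\right) \left(-2 + j\right) - j = - j + \left(-5 + j\right) \left(-2 + j\right)$)
$\frac{2638 - 18001}{-578 - 10617} - S{\left(l{\left(8 \right)} \right)} = \frac{2638 - 18001}{-578 - 10617} - \left(\left(-1\right) \left(-12\right) + \left(-5 - 12\right) \left(-2 - 12\right)\right) = - \frac{15363}{-11195} - \left(12 - -238\right) = \left(-15363\right) \left(- \frac{1}{11195}\right) - \left(12 + 238\right) = \frac{15363}{11195} - 250 = - \frac{2783387}{11195}$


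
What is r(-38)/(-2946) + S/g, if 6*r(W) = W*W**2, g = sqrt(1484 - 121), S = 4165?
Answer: 13718/4419 + 4165*sqrt(1363)/1363 ≈ 115.92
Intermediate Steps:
g = sqrt(1363) ≈ 36.919
r(W) = W**3/6 (r(W) = (W*W**2)/6 = W**3/6)
r(-38)/(-2946) + S/g = ((1/6)*(-38)**3)/(-2946) + 4165/(sqrt(1363)) = ((1/6)*(-54872))*(-1/2946) + 4165*(sqrt(1363)/1363) = -27436/3*(-1/2946) + 4165*sqrt(1363)/1363 = 13718/4419 + 4165*sqrt(1363)/1363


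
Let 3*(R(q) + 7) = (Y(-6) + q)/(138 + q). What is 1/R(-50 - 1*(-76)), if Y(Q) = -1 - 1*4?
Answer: -164/1141 ≈ -0.14373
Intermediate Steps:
Y(Q) = -5 (Y(Q) = -1 - 4 = -5)
R(q) = -7 + (-5 + q)/(3*(138 + q)) (R(q) = -7 + ((-5 + q)/(138 + q))/3 = -7 + (-5 + q)/(3*(138 + q)))
1/R(-50 - 1*(-76)) = 1/((-2903 - 20*(-50 - 1*(-76)))/(3*(138 + (-50 - 1*(-76))))) = 1/((-2903 - 20*(-50 + 76))/(3*(138 + (-50 + 76)))) = 1/((-2903 - 20*26)/(3*(138 + 26))) = 1/((1/3)*(-2903 - 520)/164) = 1/((1/3)*(1/164)*(-3423)) = 1/(-1141/164) = -164/1141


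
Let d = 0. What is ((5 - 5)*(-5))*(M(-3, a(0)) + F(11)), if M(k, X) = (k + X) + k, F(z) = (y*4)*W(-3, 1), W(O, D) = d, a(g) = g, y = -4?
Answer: 0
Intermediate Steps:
W(O, D) = 0
F(z) = 0 (F(z) = -4*4*0 = -16*0 = 0)
M(k, X) = X + 2*k (M(k, X) = (X + k) + k = X + 2*k)
((5 - 5)*(-5))*(M(-3, a(0)) + F(11)) = ((5 - 5)*(-5))*((0 + 2*(-3)) + 0) = (0*(-5))*((0 - 6) + 0) = 0*(-6 + 0) = 0*(-6) = 0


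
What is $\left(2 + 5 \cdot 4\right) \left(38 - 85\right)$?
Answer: $-1034$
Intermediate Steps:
$\left(2 + 5 \cdot 4\right) \left(38 - 85\right) = \left(2 + 20\right) \left(-47\right) = 22 \left(-47\right) = -1034$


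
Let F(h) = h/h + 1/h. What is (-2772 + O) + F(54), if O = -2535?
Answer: -286523/54 ≈ -5306.0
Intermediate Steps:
F(h) = 1 + 1/h
(-2772 + O) + F(54) = (-2772 - 2535) + (1 + 54)/54 = -5307 + (1/54)*55 = -5307 + 55/54 = -286523/54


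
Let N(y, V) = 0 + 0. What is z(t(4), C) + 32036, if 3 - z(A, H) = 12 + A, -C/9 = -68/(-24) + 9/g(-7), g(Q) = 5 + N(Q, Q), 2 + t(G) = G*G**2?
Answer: 31965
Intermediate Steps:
N(y, V) = 0
t(G) = -2 + G**3 (t(G) = -2 + G*G**2 = -2 + G**3)
g(Q) = 5 (g(Q) = 5 + 0 = 5)
C = -417/10 (C = -9*(-68/(-24) + 9/5) = -9*(-68*(-1/24) + 9*(1/5)) = -9*(17/6 + 9/5) = -9*139/30 = -417/10 ≈ -41.700)
z(A, H) = -9 - A (z(A, H) = 3 - (12 + A) = 3 + (-12 - A) = -9 - A)
z(t(4), C) + 32036 = (-9 - (-2 + 4**3)) + 32036 = (-9 - (-2 + 64)) + 32036 = (-9 - 1*62) + 32036 = (-9 - 62) + 32036 = -71 + 32036 = 31965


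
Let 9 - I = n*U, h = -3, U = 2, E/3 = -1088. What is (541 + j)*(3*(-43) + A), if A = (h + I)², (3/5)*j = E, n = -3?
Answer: -73485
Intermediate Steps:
E = -3264 (E = 3*(-1088) = -3264)
j = -5440 (j = (5/3)*(-3264) = -5440)
I = 15 (I = 9 - (-3)*2 = 9 - 1*(-6) = 9 + 6 = 15)
A = 144 (A = (-3 + 15)² = 12² = 144)
(541 + j)*(3*(-43) + A) = (541 - 5440)*(3*(-43) + 144) = -4899*(-129 + 144) = -4899*15 = -73485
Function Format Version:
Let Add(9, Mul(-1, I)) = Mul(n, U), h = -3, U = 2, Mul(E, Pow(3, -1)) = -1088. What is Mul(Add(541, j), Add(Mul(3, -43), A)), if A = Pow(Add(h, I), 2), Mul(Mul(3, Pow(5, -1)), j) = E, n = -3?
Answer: -73485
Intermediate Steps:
E = -3264 (E = Mul(3, -1088) = -3264)
j = -5440 (j = Mul(Rational(5, 3), -3264) = -5440)
I = 15 (I = Add(9, Mul(-1, Mul(-3, 2))) = Add(9, Mul(-1, -6)) = Add(9, 6) = 15)
A = 144 (A = Pow(Add(-3, 15), 2) = Pow(12, 2) = 144)
Mul(Add(541, j), Add(Mul(3, -43), A)) = Mul(Add(541, -5440), Add(Mul(3, -43), 144)) = Mul(-4899, Add(-129, 144)) = Mul(-4899, 15) = -73485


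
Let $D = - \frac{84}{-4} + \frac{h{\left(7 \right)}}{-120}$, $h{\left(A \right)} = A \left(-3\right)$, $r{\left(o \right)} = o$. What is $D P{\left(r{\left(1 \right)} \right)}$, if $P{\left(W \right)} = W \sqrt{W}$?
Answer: $\frac{847}{40} \approx 21.175$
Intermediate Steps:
$P{\left(W \right)} = W^{\frac{3}{2}}$
$h{\left(A \right)} = - 3 A$
$D = \frac{847}{40}$ ($D = - \frac{84}{-4} + \frac{\left(-3\right) 7}{-120} = \left(-84\right) \left(- \frac{1}{4}\right) - - \frac{7}{40} = 21 + \frac{7}{40} = \frac{847}{40} \approx 21.175$)
$D P{\left(r{\left(1 \right)} \right)} = \frac{847 \cdot 1^{\frac{3}{2}}}{40} = \frac{847}{40} \cdot 1 = \frac{847}{40}$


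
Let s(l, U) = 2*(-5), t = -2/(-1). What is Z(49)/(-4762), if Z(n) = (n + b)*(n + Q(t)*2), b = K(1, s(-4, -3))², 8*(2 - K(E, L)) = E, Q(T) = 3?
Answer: -184855/304768 ≈ -0.60654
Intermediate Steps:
t = 2 (t = -2*(-1) = 2)
s(l, U) = -10
K(E, L) = 2 - E/8
b = 225/64 (b = (2 - ⅛*1)² = (2 - ⅛)² = (15/8)² = 225/64 ≈ 3.5156)
Z(n) = (6 + n)*(225/64 + n) (Z(n) = (n + 225/64)*(n + 3*2) = (225/64 + n)*(n + 6) = (225/64 + n)*(6 + n) = (6 + n)*(225/64 + n))
Z(49)/(-4762) = (675/32 + 49² + (609/64)*49)/(-4762) = (675/32 + 2401 + 29841/64)*(-1/4762) = (184855/64)*(-1/4762) = -184855/304768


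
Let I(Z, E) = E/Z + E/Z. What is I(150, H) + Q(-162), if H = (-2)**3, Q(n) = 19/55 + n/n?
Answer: 1022/825 ≈ 1.2388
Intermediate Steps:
Q(n) = 74/55 (Q(n) = 19*(1/55) + 1 = 19/55 + 1 = 74/55)
H = -8
I(Z, E) = 2*E/Z
I(150, H) + Q(-162) = 2*(-8)/150 + 74/55 = 2*(-8)*(1/150) + 74/55 = -8/75 + 74/55 = 1022/825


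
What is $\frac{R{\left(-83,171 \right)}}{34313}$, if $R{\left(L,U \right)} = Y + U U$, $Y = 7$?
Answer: $\frac{29248}{34313} \approx 0.85239$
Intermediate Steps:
$R{\left(L,U \right)} = 7 + U^{2}$ ($R{\left(L,U \right)} = 7 + U U = 7 + U^{2}$)
$\frac{R{\left(-83,171 \right)}}{34313} = \frac{7 + 171^{2}}{34313} = \left(7 + 29241\right) \frac{1}{34313} = 29248 \cdot \frac{1}{34313} = \frac{29248}{34313}$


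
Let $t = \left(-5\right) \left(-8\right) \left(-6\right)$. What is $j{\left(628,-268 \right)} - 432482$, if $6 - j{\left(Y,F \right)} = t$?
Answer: $-432236$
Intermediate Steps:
$t = -240$ ($t = 40 \left(-6\right) = -240$)
$j{\left(Y,F \right)} = 246$ ($j{\left(Y,F \right)} = 6 - -240 = 6 + 240 = 246$)
$j{\left(628,-268 \right)} - 432482 = 246 - 432482 = -432236$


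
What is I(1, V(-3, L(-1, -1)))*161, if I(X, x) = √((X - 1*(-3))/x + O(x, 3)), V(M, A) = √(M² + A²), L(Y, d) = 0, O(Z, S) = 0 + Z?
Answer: 161*√39/3 ≈ 335.15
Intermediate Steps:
O(Z, S) = Z
V(M, A) = √(A² + M²)
I(X, x) = √(x + (3 + X)/x) (I(X, x) = √((X - 1*(-3))/x + x) = √((X + 3)/x + x) = √((3 + X)/x + x) = √(x + (3 + X)/x))
I(1, V(-3, L(-1, -1)))*161 = √((3 + 1 + (√(0² + (-3)²))²)/(√(0² + (-3)²)))*161 = √((3 + 1 + (√(0 + 9))²)/(√(0 + 9)))*161 = √((3 + 1 + (√9)²)/(√9))*161 = √((3 + 1 + 3²)/3)*161 = √((3 + 1 + 9)/3)*161 = √((⅓)*13)*161 = √(13/3)*161 = (√39/3)*161 = 161*√39/3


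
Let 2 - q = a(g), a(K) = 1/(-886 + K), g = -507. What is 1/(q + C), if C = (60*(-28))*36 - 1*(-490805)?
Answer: 1393/599445512 ≈ 2.3238e-6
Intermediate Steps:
C = 430325 (C = -1680*36 + 490805 = -60480 + 490805 = 430325)
q = 2787/1393 (q = 2 - 1/(-886 - 507) = 2 - 1/(-1393) = 2 - 1*(-1/1393) = 2 + 1/1393 = 2787/1393 ≈ 2.0007)
1/(q + C) = 1/(2787/1393 + 430325) = 1/(599445512/1393) = 1393/599445512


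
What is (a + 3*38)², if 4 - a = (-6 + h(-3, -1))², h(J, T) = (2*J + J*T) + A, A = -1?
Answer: 324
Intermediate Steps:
h(J, T) = -1 + 2*J + J*T (h(J, T) = (2*J + J*T) - 1 = -1 + 2*J + J*T)
a = -96 (a = 4 - (-6 + (-1 + 2*(-3) - 3*(-1)))² = 4 - (-6 + (-1 - 6 + 3))² = 4 - (-6 - 4)² = 4 - 1*(-10)² = 4 - 1*100 = 4 - 100 = -96)
(a + 3*38)² = (-96 + 3*38)² = (-96 + 114)² = 18² = 324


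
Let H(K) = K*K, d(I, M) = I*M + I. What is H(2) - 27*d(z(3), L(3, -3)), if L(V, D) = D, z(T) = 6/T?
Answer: 112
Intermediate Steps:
d(I, M) = I + I*M
H(K) = K²
H(2) - 27*d(z(3), L(3, -3)) = 2² - 27*6/3*(1 - 3) = 4 - 27*6*(⅓)*(-2) = 4 - 54*(-2) = 4 - 27*(-4) = 4 + 108 = 112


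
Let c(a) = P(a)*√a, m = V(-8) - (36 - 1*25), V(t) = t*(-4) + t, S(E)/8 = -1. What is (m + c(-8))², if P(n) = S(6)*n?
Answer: -32599 + 3328*I*√2 ≈ -32599.0 + 4706.5*I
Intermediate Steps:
S(E) = -8 (S(E) = 8*(-1) = -8)
V(t) = -3*t (V(t) = -4*t + t = -3*t)
P(n) = -8*n
m = 13 (m = -3*(-8) - (36 - 1*25) = 24 - (36 - 25) = 24 - 1*11 = 24 - 11 = 13)
c(a) = -8*a^(3/2) (c(a) = (-8*a)*√a = -8*a^(3/2))
(m + c(-8))² = (13 - (-128)*I*√2)² = (13 + 128*I*√2)²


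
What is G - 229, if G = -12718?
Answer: -12947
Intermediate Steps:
G - 229 = -12718 - 229 = -12947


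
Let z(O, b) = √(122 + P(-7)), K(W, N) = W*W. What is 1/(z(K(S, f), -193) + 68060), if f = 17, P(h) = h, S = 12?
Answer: 13612/926432697 - √115/4632163485 ≈ 1.4691e-5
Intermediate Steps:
K(W, N) = W²
z(O, b) = √115 (z(O, b) = √(122 - 7) = √115)
1/(z(K(S, f), -193) + 68060) = 1/(√115 + 68060) = 1/(68060 + √115)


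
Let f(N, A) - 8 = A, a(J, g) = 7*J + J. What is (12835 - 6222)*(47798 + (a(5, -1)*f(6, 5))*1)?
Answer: 319526934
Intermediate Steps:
a(J, g) = 8*J
f(N, A) = 8 + A
(12835 - 6222)*(47798 + (a(5, -1)*f(6, 5))*1) = (12835 - 6222)*(47798 + ((8*5)*(8 + 5))*1) = 6613*(47798 + (40*13)*1) = 6613*(47798 + 520*1) = 6613*(47798 + 520) = 6613*48318 = 319526934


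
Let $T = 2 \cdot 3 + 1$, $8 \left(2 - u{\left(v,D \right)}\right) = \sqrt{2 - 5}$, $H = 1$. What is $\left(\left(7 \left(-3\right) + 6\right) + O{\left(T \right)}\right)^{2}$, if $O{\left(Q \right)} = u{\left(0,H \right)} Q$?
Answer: $- \frac{83}{64} + \frac{7 i \sqrt{3}}{4} \approx -1.2969 + 3.0311 i$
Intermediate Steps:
$u{\left(v,D \right)} = 2 - \frac{i \sqrt{3}}{8}$ ($u{\left(v,D \right)} = 2 - \frac{\sqrt{2 - 5}}{8} = 2 - \frac{\sqrt{-3}}{8} = 2 - \frac{i \sqrt{3}}{8}$)
$T = 7$ ($T = 6 + 1 = 7$)
$O{\left(Q \right)} = Q \left(2 - \frac{i \sqrt{3}}{8}\right)$ ($O{\left(Q \right)} = \left(2 - \frac{i \sqrt{3}}{8}\right) Q = Q \left(2 - \frac{i \sqrt{3}}{8}\right)$)
$\left(\left(7 \left(-3\right) + 6\right) + O{\left(T \right)}\right)^{2} = \left(\left(7 \left(-3\right) + 6\right) + \frac{1}{8} \cdot 7 \left(16 - i \sqrt{3}\right)\right)^{2} = \left(\left(-21 + 6\right) + \left(14 - \frac{7 i \sqrt{3}}{8}\right)\right)^{2} = \left(-15 + \left(14 - \frac{7 i \sqrt{3}}{8}\right)\right)^{2} = \left(-1 - \frac{7 i \sqrt{3}}{8}\right)^{2}$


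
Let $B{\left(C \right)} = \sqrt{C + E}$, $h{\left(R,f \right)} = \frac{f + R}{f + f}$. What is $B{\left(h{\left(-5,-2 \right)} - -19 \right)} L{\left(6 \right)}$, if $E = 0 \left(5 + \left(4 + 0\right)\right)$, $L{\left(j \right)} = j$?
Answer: $3 \sqrt{83} \approx 27.331$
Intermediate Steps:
$h{\left(R,f \right)} = \frac{R + f}{2 f}$
$E = 0$ ($E = 0 \left(5 + 4\right) = 0 \cdot 9 = 0$)
$B{\left(C \right)} = \sqrt{C}$ ($B{\left(C \right)} = \sqrt{C + 0} = \sqrt{C}$)
$B{\left(h{\left(-5,-2 \right)} - -19 \right)} L{\left(6 \right)} = \sqrt{\frac{-5 - 2}{2 \left(-2\right)} - -19} \cdot 6 = \sqrt{\frac{1}{2} \left(- \frac{1}{2}\right) \left(-7\right) + 19} \cdot 6 = \sqrt{\frac{7}{4} + 19} \cdot 6 = \sqrt{\frac{83}{4}} \cdot 6 = \frac{\sqrt{83}}{2} \cdot 6 = 3 \sqrt{83}$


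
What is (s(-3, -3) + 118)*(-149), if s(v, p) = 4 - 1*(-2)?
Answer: -18476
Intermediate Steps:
s(v, p) = 6 (s(v, p) = 4 + 2 = 6)
(s(-3, -3) + 118)*(-149) = (6 + 118)*(-149) = 124*(-149) = -18476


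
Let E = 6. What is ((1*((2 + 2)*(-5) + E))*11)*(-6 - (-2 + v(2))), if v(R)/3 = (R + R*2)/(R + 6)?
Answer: 1925/2 ≈ 962.50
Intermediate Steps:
v(R) = 9*R/(6 + R) (v(R) = 3*((R + R*2)/(R + 6)) = 3*((R + 2*R)/(6 + R)) = 3*((3*R)/(6 + R)) = 3*(3*R/(6 + R)) = 9*R/(6 + R))
((1*((2 + 2)*(-5) + E))*11)*(-6 - (-2 + v(2))) = ((1*((2 + 2)*(-5) + 6))*11)*(-6 - (-2 + 9*2/(6 + 2))) = ((1*(4*(-5) + 6))*11)*(-6 - (-2 + 9*2/8)) = ((1*(-20 + 6))*11)*(-6 - (-2 + 9*2*(⅛))) = ((1*(-14))*11)*(-6 - (-2 + 9/4)) = (-14*11)*(-6 - 1*¼) = -154*(-6 - ¼) = -154*(-25/4) = 1925/2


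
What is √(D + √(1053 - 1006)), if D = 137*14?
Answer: √(1918 + √47) ≈ 43.873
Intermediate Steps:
D = 1918
√(D + √(1053 - 1006)) = √(1918 + √(1053 - 1006)) = √(1918 + √47)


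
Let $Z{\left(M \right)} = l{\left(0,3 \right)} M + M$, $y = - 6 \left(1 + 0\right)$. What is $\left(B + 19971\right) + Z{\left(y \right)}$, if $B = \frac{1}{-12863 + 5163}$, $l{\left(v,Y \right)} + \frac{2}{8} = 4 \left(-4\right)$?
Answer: $\frac{154481249}{7700} \approx 20063.0$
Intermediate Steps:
$l{\left(v,Y \right)} = - \frac{65}{4}$ ($l{\left(v,Y \right)} = - \frac{1}{4} + 4 \left(-4\right) = - \frac{1}{4} - 16 = - \frac{65}{4}$)
$y = -6$ ($y = \left(-6\right) 1 = -6$)
$Z{\left(M \right)} = - \frac{61 M}{4}$ ($Z{\left(M \right)} = - \frac{65 M}{4} + M = - \frac{61 M}{4}$)
$B = - \frac{1}{7700}$ ($B = \frac{1}{-7700} = - \frac{1}{7700} \approx -0.00012987$)
$\left(B + 19971\right) + Z{\left(y \right)} = \left(- \frac{1}{7700} + 19971\right) - - \frac{183}{2} = \frac{153776699}{7700} + \frac{183}{2} = \frac{154481249}{7700}$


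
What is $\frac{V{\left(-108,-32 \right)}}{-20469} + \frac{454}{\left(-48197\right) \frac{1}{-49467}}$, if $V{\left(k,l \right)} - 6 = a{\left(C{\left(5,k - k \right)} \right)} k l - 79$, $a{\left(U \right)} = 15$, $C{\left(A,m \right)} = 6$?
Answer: $\frac{457198156343}{986544393} \approx 463.43$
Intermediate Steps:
$V{\left(k,l \right)} = -73 + 15 k l$ ($V{\left(k,l \right)} = 6 + \left(15 k l - 79\right) = 6 + \left(-79 + 15 k l\right) = -73 + 15 k l$)
$\frac{V{\left(-108,-32 \right)}}{-20469} + \frac{454}{\left(-48197\right) \frac{1}{-49467}} = \frac{-73 + 15 \left(-108\right) \left(-32\right)}{-20469} + \frac{454}{\left(-48197\right) \frac{1}{-49467}} = \left(-73 + 51840\right) \left(- \frac{1}{20469}\right) + \frac{454}{\left(-48197\right) \left(- \frac{1}{49467}\right)} = 51767 \left(- \frac{1}{20469}\right) + \frac{454}{\frac{48197}{49467}} = - \frac{51767}{20469} + 454 \cdot \frac{49467}{48197} = - \frac{51767}{20469} + \frac{22458018}{48197} = \frac{457198156343}{986544393}$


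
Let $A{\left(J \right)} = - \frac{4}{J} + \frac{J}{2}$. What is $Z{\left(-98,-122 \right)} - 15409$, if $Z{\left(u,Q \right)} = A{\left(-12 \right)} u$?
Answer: $- \frac{44561}{3} \approx -14854.0$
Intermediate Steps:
$A{\left(J \right)} = \frac{J}{2} - \frac{4}{J}$ ($A{\left(J \right)} = - \frac{4}{J} + J \frac{1}{2} = - \frac{4}{J} + \frac{J}{2} = \frac{J}{2} - \frac{4}{J}$)
$Z{\left(u,Q \right)} = - \frac{17 u}{3}$ ($Z{\left(u,Q \right)} = \left(\frac{1}{2} \left(-12\right) - \frac{4}{-12}\right) u = \left(-6 - - \frac{1}{3}\right) u = \left(-6 + \frac{1}{3}\right) u = - \frac{17 u}{3}$)
$Z{\left(-98,-122 \right)} - 15409 = \left(- \frac{17}{3}\right) \left(-98\right) - 15409 = \frac{1666}{3} - 15409 = - \frac{44561}{3}$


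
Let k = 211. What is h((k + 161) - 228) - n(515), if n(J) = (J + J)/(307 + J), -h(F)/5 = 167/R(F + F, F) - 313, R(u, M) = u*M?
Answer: 8884570405/5681664 ≈ 1563.7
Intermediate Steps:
R(u, M) = M*u
h(F) = 1565 - 835/(2*F²) (h(F) = -5*(167/((F*(F + F))) - 313) = -5*(167/((F*(2*F))) - 313) = -5*(167/((2*F²)) - 313) = -5*(167*(1/(2*F²)) - 313) = -5*(167/(2*F²) - 313) = -5*(-313 + 167/(2*F²)) = 1565 - 835/(2*F²))
n(J) = 2*J/(307 + J) (n(J) = (2*J)/(307 + J) = 2*J/(307 + J))
h((k + 161) - 228) - n(515) = (1565 - 835/(2*((211 + 161) - 228)²)) - 2*515/(307 + 515) = (1565 - 835/(2*(372 - 228)²)) - 2*515/822 = (1565 - 835/2/144²) - 2*515/822 = (1565 - 835/2*1/20736) - 1*515/411 = (1565 - 835/41472) - 515/411 = 64902845/41472 - 515/411 = 8884570405/5681664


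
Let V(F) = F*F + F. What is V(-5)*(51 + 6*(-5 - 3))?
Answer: 60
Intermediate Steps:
V(F) = F + F² (V(F) = F² + F = F + F²)
V(-5)*(51 + 6*(-5 - 3)) = (-5*(1 - 5))*(51 + 6*(-5 - 3)) = (-5*(-4))*(51 + 6*(-8)) = 20*(51 - 48) = 20*3 = 60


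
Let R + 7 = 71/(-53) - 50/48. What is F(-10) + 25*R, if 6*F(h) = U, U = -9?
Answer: -300233/1272 ≈ -236.03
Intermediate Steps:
F(h) = -3/2 (F(h) = (⅙)*(-9) = -3/2)
R = -11933/1272 (R = -7 + (71/(-53) - 50/48) = -7 + (71*(-1/53) - 50*1/48) = -7 + (-71/53 - 25/24) = -7 - 3029/1272 = -11933/1272 ≈ -9.3813)
F(-10) + 25*R = -3/2 + 25*(-11933/1272) = -3/2 - 298325/1272 = -300233/1272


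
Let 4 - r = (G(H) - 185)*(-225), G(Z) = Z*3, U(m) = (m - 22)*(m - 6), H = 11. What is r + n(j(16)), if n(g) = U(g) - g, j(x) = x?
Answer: -34272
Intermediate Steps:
U(m) = (-22 + m)*(-6 + m)
G(Z) = 3*Z
r = -34196 (r = 4 - (3*11 - 185)*(-225) = 4 - (33 - 185)*(-225) = 4 - (-152)*(-225) = 4 - 1*34200 = 4 - 34200 = -34196)
n(g) = 132 + g² - 29*g (n(g) = (132 + g² - 28*g) - g = 132 + g² - 29*g)
r + n(j(16)) = -34196 + (132 + 16² - 29*16) = -34196 + (132 + 256 - 464) = -34196 - 76 = -34272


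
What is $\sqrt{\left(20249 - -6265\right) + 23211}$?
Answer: $15 \sqrt{221} \approx 222.99$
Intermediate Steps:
$\sqrt{\left(20249 - -6265\right) + 23211} = \sqrt{\left(20249 + 6265\right) + 23211} = \sqrt{26514 + 23211} = \sqrt{49725} = 15 \sqrt{221}$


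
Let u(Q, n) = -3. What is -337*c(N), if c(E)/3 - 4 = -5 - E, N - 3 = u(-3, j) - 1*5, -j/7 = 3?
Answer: -4044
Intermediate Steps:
j = -21 (j = -7*3 = -21)
N = -5 (N = 3 + (-3 - 1*5) = 3 + (-3 - 5) = 3 - 8 = -5)
c(E) = -3 - 3*E (c(E) = 12 + 3*(-5 - E) = 12 + (-15 - 3*E) = -3 - 3*E)
-337*c(N) = -337*(-3 - 3*(-5)) = -337*(-3 + 15) = -337*12 = -4044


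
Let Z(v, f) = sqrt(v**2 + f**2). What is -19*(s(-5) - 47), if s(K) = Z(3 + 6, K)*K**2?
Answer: 893 - 475*sqrt(106) ≈ -3997.4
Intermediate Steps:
Z(v, f) = sqrt(f**2 + v**2)
s(K) = K**2*sqrt(81 + K**2) (s(K) = sqrt(K**2 + (3 + 6)**2)*K**2 = sqrt(K**2 + 9**2)*K**2 = sqrt(K**2 + 81)*K**2 = sqrt(81 + K**2)*K**2 = K**2*sqrt(81 + K**2))
-19*(s(-5) - 47) = -19*((-5)**2*sqrt(81 + (-5)**2) - 47) = -19*(25*sqrt(81 + 25) - 47) = -19*(25*sqrt(106) - 47) = -19*(-47 + 25*sqrt(106)) = 893 - 475*sqrt(106)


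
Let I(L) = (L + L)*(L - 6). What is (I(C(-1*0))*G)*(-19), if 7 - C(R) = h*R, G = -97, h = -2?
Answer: 25802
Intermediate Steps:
C(R) = 7 + 2*R (C(R) = 7 - (-2)*R = 7 + 2*R)
I(L) = 2*L*(-6 + L) (I(L) = (2*L)*(-6 + L) = 2*L*(-6 + L))
(I(C(-1*0))*G)*(-19) = ((2*(7 + 2*(-1*0))*(-6 + (7 + 2*(-1*0))))*(-97))*(-19) = ((2*(7 + 2*0)*(-6 + (7 + 2*0)))*(-97))*(-19) = ((2*(7 + 0)*(-6 + (7 + 0)))*(-97))*(-19) = ((2*7*(-6 + 7))*(-97))*(-19) = ((2*7*1)*(-97))*(-19) = (14*(-97))*(-19) = -1358*(-19) = 25802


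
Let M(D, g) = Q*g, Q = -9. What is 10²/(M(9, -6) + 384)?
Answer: 50/219 ≈ 0.22831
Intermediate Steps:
M(D, g) = -9*g
10²/(M(9, -6) + 384) = 10²/(-9*(-6) + 384) = 100/(54 + 384) = 100/438 = 100*(1/438) = 50/219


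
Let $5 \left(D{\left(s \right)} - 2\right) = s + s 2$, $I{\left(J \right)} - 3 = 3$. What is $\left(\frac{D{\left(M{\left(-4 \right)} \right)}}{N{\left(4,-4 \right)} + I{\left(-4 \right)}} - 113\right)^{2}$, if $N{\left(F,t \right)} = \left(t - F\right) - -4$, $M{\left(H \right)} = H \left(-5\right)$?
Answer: $11236$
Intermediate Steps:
$M{\left(H \right)} = - 5 H$
$I{\left(J \right)} = 6$ ($I{\left(J \right)} = 3 + 3 = 6$)
$N{\left(F,t \right)} = 4 + t - F$ ($N{\left(F,t \right)} = \left(t - F\right) + 4 = 4 + t - F$)
$D{\left(s \right)} = 2 + \frac{3 s}{5}$ ($D{\left(s \right)} = 2 + \frac{s + s 2}{5} = 2 + \frac{s + 2 s}{5} = 2 + \frac{3 s}{5}$)
$\left(\frac{D{\left(M{\left(-4 \right)} \right)}}{N{\left(4,-4 \right)} + I{\left(-4 \right)}} - 113\right)^{2} = \left(\frac{2 + \frac{3 \left(\left(-5\right) \left(-4\right)\right)}{5}}{\left(4 - 4 - 4\right) + 6} - 113\right)^{2} = \left(\frac{2 + \frac{3}{5} \cdot 20}{\left(4 - 4 - 4\right) + 6} - 113\right)^{2} = \left(\frac{2 + 12}{-4 + 6} - 113\right)^{2} = \left(\frac{1}{2} \cdot 14 - 113\right)^{2} = \left(7 - 113\right)^{2} = \left(-106\right)^{2} = 11236$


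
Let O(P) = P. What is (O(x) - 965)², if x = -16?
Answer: 962361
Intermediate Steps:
(O(x) - 965)² = (-16 - 965)² = (-981)² = 962361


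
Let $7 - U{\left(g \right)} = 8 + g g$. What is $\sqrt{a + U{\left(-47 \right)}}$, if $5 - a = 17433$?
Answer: $3 i \sqrt{2182} \approx 140.14 i$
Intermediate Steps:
$a = -17428$ ($a = 5 - 17433 = -17428$)
$U{\left(g \right)} = -1 - g^{2}$ ($U{\left(g \right)} = 7 - \left(8 + g g\right) = 7 - \left(8 + g^{2}\right) = -1 - g^{2}$)
$\sqrt{a + U{\left(-47 \right)}} = \sqrt{-17428 - 2210} = \sqrt{-19638} = 3 i \sqrt{2182}$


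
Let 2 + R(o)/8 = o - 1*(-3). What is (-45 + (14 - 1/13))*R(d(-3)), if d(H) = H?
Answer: 6464/13 ≈ 497.23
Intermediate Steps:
R(o) = 8 + 8*o (R(o) = -16 + 8*(o - 1*(-3)) = -16 + 8*(o + 3) = -16 + 8*(3 + o) = -16 + (24 + 8*o) = 8 + 8*o)
(-45 + (14 - 1/13))*R(d(-3)) = (-45 + (14 - 1/13))*(8 + 8*(-3)) = (-45 + (14 - 1*1/13))*(8 - 24) = (-45 + (14 - 1/13))*(-16) = (-45 + 181/13)*(-16) = -404/13*(-16) = 6464/13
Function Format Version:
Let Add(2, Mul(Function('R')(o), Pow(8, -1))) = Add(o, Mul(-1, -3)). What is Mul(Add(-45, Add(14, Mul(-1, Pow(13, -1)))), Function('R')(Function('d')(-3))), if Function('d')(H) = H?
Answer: Rational(6464, 13) ≈ 497.23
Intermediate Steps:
Function('R')(o) = Add(8, Mul(8, o)) (Function('R')(o) = Add(-16, Mul(8, Add(o, Mul(-1, -3)))) = Add(-16, Mul(8, Add(o, 3))) = Add(-16, Mul(8, Add(3, o))) = Add(-16, Add(24, Mul(8, o))) = Add(8, Mul(8, o)))
Mul(Add(-45, Add(14, Mul(-1, Pow(13, -1)))), Function('R')(Function('d')(-3))) = Mul(Add(-45, Add(14, Mul(-1, Pow(13, -1)))), Add(8, Mul(8, -3))) = Mul(Add(-45, Add(14, Mul(-1, Rational(1, 13)))), Add(8, -24)) = Mul(Add(-45, Add(14, Rational(-1, 13))), -16) = Mul(Add(-45, Rational(181, 13)), -16) = Mul(Rational(-404, 13), -16) = Rational(6464, 13)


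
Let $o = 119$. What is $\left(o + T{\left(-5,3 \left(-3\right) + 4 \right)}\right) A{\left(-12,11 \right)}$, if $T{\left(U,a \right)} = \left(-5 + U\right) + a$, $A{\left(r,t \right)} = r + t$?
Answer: $-104$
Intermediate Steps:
$T{\left(U,a \right)} = -5 + U + a$
$\left(o + T{\left(-5,3 \left(-3\right) + 4 \right)}\right) A{\left(-12,11 \right)} = \left(119 - 15\right) \left(-12 + 11\right) = \left(119 - 15\right) \left(-1\right) = 104 \left(-1\right) = -104$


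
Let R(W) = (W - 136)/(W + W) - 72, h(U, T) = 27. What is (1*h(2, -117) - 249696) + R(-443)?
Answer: -221269947/886 ≈ -2.4974e+5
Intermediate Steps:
R(W) = -72 + (-136 + W)/(2*W) (R(W) = (-136 + W)/((2*W)) - 72 = (-136 + W)*(1/(2*W)) - 72 = (-136 + W)/(2*W) - 72 = -72 + (-136 + W)/(2*W))
(1*h(2, -117) - 249696) + R(-443) = (1*27 - 249696) + (-143/2 - 68/(-443)) = (27 - 249696) + (-143/2 - 68*(-1/443)) = -249669 + (-143/2 + 68/443) = -249669 - 63213/886 = -221269947/886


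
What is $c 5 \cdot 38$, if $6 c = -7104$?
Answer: $-224960$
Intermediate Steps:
$c = -1184$ ($c = \frac{1}{6} \left(-7104\right) = -1184$)
$c 5 \cdot 38 = - 1184 \cdot 5 \cdot 38 = \left(-1184\right) 190 = -224960$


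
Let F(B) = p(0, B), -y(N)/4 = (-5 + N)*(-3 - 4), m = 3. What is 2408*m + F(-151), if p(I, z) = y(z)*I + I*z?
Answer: 7224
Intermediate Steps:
y(N) = -140 + 28*N (y(N) = -4*(-5 + N)*(-3 - 4) = -4*(-5 + N)*(-7) = -4*(35 - 7*N) = -140 + 28*N)
p(I, z) = I*z + I*(-140 + 28*z) (p(I, z) = (-140 + 28*z)*I + I*z = I*(-140 + 28*z) + I*z = I*z + I*(-140 + 28*z))
F(B) = 0 (F(B) = 0*(-140 + 29*B) = 0)
2408*m + F(-151) = 2408*3 + 0 = 7224 + 0 = 7224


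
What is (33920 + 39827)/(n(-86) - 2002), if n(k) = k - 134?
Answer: -73747/2222 ≈ -33.189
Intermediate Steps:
n(k) = -134 + k
(33920 + 39827)/(n(-86) - 2002) = (33920 + 39827)/((-134 - 86) - 2002) = 73747/(-220 - 2002) = 73747/(-2222) = 73747*(-1/2222) = -73747/2222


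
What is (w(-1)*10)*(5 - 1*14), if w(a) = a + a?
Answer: 180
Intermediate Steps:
w(a) = 2*a
(w(-1)*10)*(5 - 1*14) = ((2*(-1))*10)*(5 - 1*14) = (-2*10)*(5 - 14) = -20*(-9) = 180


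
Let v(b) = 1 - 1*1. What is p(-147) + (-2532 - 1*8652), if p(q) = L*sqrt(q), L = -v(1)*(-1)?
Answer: -11184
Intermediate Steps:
v(b) = 0 (v(b) = 1 - 1 = 0)
L = 0 (L = -1*0*(-1) = 0*(-1) = 0)
p(q) = 0 (p(q) = 0*sqrt(q) = 0)
p(-147) + (-2532 - 1*8652) = 0 + (-2532 - 1*8652) = 0 + (-2532 - 8652) = 0 - 11184 = -11184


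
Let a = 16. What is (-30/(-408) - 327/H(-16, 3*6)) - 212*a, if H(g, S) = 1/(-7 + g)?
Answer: 280777/68 ≈ 4129.1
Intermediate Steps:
(-30/(-408) - 327/H(-16, 3*6)) - 212*a = (-30/(-408) - 327/(1/(-7 - 16))) - 212*16 = (-30*(-1/408) - 327/(1/(-23))) - 3392 = (5/68 - 327/(-1/23)) - 3392 = (5/68 - 327*(-23)) - 3392 = (5/68 + 7521) - 3392 = 511433/68 - 3392 = 280777/68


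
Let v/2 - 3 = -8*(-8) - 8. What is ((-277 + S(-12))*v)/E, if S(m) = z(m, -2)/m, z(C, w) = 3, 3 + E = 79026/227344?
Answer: 3718836316/301503 ≈ 12334.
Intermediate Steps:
E = -301503/113672 (E = -3 + 79026/227344 = -3 + 79026*(1/227344) = -3 + 39513/113672 = -301503/113672 ≈ -2.6524)
v = 118 (v = 6 + 2*(-8*(-8) - 8) = 6 + 2*(64 - 8) = 6 + 2*56 = 6 + 112 = 118)
S(m) = 3/m
((-277 + S(-12))*v)/E = ((-277 + 3/(-12))*118)/(-301503/113672) = ((-277 + 3*(-1/12))*118)*(-113672/301503) = ((-277 - ¼)*118)*(-113672/301503) = -1109/4*118*(-113672/301503) = -65431/2*(-113672/301503) = 3718836316/301503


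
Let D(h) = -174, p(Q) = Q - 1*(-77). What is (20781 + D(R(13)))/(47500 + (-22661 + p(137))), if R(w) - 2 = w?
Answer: 6869/8351 ≈ 0.82254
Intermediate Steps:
R(w) = 2 + w
p(Q) = 77 + Q (p(Q) = Q + 77 = 77 + Q)
(20781 + D(R(13)))/(47500 + (-22661 + p(137))) = (20781 - 174)/(47500 + (-22661 + (77 + 137))) = 20607/(47500 + (-22661 + 214)) = 20607/(47500 - 22447) = 20607/25053 = 20607*(1/25053) = 6869/8351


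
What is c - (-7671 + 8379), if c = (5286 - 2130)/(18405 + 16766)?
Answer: -24897912/35171 ≈ -707.91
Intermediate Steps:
c = 3156/35171 ≈ 0.089733
c - (-7671 + 8379) = 3156/35171 - (-7671 + 8379) = 3156/35171 - 1*708 = 3156/35171 - 708 = -24897912/35171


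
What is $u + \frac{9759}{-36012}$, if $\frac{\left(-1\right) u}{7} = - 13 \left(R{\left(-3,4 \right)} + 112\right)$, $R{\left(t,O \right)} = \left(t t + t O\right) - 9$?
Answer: $\frac{109233147}{12004} \approx 9099.7$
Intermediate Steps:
$R{\left(t,O \right)} = -9 + t^{2} + O t$ ($R{\left(t,O \right)} = \left(t^{2} + O t\right) - 9 = -9 + t^{2} + O t$)
$u = 9100$ ($u = - 7 \left(- 13 \left(\left(-9 + \left(-3\right)^{2} + 4 \left(-3\right)\right) + 112\right)\right) = - 7 \left(- 13 \left(\left(-9 + 9 - 12\right) + 112\right)\right) = - 7 \left(- 13 \left(-12 + 112\right)\right) = - 7 \left(\left(-13\right) 100\right) = \left(-7\right) \left(-1300\right) = 9100$)
$u + \frac{9759}{-36012} = 9100 + \frac{9759}{-36012} = 9100 + 9759 \left(- \frac{1}{36012}\right) = 9100 - \frac{3253}{12004} = \frac{109233147}{12004}$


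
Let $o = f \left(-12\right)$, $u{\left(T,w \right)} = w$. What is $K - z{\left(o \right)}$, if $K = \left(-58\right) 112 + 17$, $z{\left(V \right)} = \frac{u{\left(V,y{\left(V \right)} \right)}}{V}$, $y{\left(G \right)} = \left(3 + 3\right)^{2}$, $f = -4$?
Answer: $- \frac{25919}{4} \approx -6479.8$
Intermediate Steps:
$y{\left(G \right)} = 36$ ($y{\left(G \right)} = 6^{2} = 36$)
$o = 48$ ($o = \left(-4\right) \left(-12\right) = 48$)
$z{\left(V \right)} = \frac{36}{V}$
$K = -6479$ ($K = -6496 + 17 = -6479$)
$K - z{\left(o \right)} = -6479 - \frac{36}{48} = -6479 - 36 \cdot \frac{1}{48} = -6479 - \frac{3}{4} = - \frac{25919}{4}$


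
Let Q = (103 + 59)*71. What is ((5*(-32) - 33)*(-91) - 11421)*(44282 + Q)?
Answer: 342625328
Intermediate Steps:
Q = 11502 (Q = 162*71 = 11502)
((5*(-32) - 33)*(-91) - 11421)*(44282 + Q) = ((5*(-32) - 33)*(-91) - 11421)*(44282 + 11502) = ((-160 - 33)*(-91) - 11421)*55784 = (-193*(-91) - 11421)*55784 = (17563 - 11421)*55784 = 6142*55784 = 342625328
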